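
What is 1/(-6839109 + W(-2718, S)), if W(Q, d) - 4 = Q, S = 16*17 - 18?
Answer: -1/6841823 ≈ -1.4616e-7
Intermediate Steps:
S = 254 (S = 272 - 18 = 254)
W(Q, d) = 4 + Q
1/(-6839109 + W(-2718, S)) = 1/(-6839109 + (4 - 2718)) = 1/(-6839109 - 2714) = 1/(-6841823) = -1/6841823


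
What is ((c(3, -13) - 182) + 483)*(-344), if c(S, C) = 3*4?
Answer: -107672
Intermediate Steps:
c(S, C) = 12
((c(3, -13) - 182) + 483)*(-344) = ((12 - 182) + 483)*(-344) = (-170 + 483)*(-344) = 313*(-344) = -107672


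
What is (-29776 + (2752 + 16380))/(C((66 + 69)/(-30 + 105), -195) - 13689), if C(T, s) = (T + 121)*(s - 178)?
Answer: 53220/297467 ≈ 0.17891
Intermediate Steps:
C(T, s) = (-178 + s)*(121 + T) (C(T, s) = (121 + T)*(-178 + s) = (-178 + s)*(121 + T))
(-29776 + (2752 + 16380))/(C((66 + 69)/(-30 + 105), -195) - 13689) = (-29776 + (2752 + 16380))/((-21538 - 178*(66 + 69)/(-30 + 105) + 121*(-195) + ((66 + 69)/(-30 + 105))*(-195)) - 13689) = (-29776 + 19132)/((-21538 - 24030/75 - 23595 + (135/75)*(-195)) - 13689) = -10644/((-21538 - 24030/75 - 23595 + (135*(1/75))*(-195)) - 13689) = -10644/((-21538 - 178*9/5 - 23595 + (9/5)*(-195)) - 13689) = -10644/((-21538 - 1602/5 - 23595 - 351) - 13689) = -10644/(-229022/5 - 13689) = -10644/(-297467/5) = -10644*(-5/297467) = 53220/297467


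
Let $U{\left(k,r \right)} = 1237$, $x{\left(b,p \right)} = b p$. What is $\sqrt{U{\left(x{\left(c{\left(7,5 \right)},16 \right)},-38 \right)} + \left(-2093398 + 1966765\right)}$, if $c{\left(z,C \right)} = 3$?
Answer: $2 i \sqrt{31349} \approx 354.11 i$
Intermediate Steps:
$\sqrt{U{\left(x{\left(c{\left(7,5 \right)},16 \right)},-38 \right)} + \left(-2093398 + 1966765\right)} = \sqrt{1237 + \left(-2093398 + 1966765\right)} = \sqrt{1237 - 126633} = \sqrt{-125396} = 2 i \sqrt{31349}$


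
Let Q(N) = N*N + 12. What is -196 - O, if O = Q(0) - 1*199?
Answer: -9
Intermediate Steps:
Q(N) = 12 + N² (Q(N) = N² + 12 = 12 + N²)
O = -187 (O = (12 + 0²) - 1*199 = (12 + 0) - 199 = 12 - 199 = -187)
-196 - O = -196 - 1*(-187) = -196 + 187 = -9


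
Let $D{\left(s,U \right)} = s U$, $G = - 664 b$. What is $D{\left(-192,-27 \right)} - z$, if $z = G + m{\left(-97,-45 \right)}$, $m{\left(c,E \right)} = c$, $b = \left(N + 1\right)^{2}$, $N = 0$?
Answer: $5945$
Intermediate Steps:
$b = 1$ ($b = \left(0 + 1\right)^{2} = 1^{2} = 1$)
$G = -664$ ($G = \left(-664\right) 1 = -664$)
$D{\left(s,U \right)} = U s$
$z = -761$ ($z = -664 - 97 = -761$)
$D{\left(-192,-27 \right)} - z = \left(-27\right) \left(-192\right) - -761 = 5184 + 761 = 5945$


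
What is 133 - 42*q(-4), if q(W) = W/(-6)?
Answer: 105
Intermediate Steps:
q(W) = -W/6 (q(W) = W*(-⅙) = -W/6)
133 - 42*q(-4) = 133 - (-7)*(-4) = 133 - 42*⅔ = 133 - 28 = 105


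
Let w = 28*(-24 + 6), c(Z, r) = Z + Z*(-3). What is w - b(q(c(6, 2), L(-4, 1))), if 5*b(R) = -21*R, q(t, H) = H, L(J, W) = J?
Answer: -2604/5 ≈ -520.80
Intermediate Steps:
c(Z, r) = -2*Z (c(Z, r) = Z - 3*Z = -2*Z)
b(R) = -21*R/5 (b(R) = (-21*R)/5 = -21*R/5)
w = -504 (w = 28*(-18) = -504)
w - b(q(c(6, 2), L(-4, 1))) = -504 - (-21)*(-4)/5 = -504 - 1*84/5 = -504 - 84/5 = -2604/5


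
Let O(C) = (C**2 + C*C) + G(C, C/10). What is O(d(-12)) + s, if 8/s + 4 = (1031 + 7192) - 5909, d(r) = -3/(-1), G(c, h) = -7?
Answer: 12709/1155 ≈ 11.003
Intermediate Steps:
d(r) = 3 (d(r) = -3*(-1) = 3)
O(C) = -7 + 2*C**2 (O(C) = (C**2 + C*C) - 7 = (C**2 + C**2) - 7 = 2*C**2 - 7 = -7 + 2*C**2)
s = 4/1155 (s = 8/(-4 + ((1031 + 7192) - 5909)) = 8/(-4 + (8223 - 5909)) = 8/(-4 + 2314) = 8/2310 = 8*(1/2310) = 4/1155 ≈ 0.0034632)
O(d(-12)) + s = (-7 + 2*3**2) + 4/1155 = (-7 + 2*9) + 4/1155 = (-7 + 18) + 4/1155 = 11 + 4/1155 = 12709/1155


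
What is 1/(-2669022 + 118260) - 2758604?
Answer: -7036542256249/2550762 ≈ -2.7586e+6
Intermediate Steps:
1/(-2669022 + 118260) - 2758604 = 1/(-2550762) - 2758604 = -1/2550762 - 2758604 = -7036542256249/2550762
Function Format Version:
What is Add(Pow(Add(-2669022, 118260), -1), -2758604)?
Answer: Rational(-7036542256249, 2550762) ≈ -2.7586e+6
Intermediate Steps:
Add(Pow(Add(-2669022, 118260), -1), -2758604) = Add(Pow(-2550762, -1), -2758604) = Add(Rational(-1, 2550762), -2758604) = Rational(-7036542256249, 2550762)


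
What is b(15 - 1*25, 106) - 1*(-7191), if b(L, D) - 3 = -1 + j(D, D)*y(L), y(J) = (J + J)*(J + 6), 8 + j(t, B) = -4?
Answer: 6233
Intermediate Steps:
j(t, B) = -12 (j(t, B) = -8 - 4 = -12)
y(J) = 2*J*(6 + J) (y(J) = (2*J)*(6 + J) = 2*J*(6 + J))
b(L, D) = 2 - 24*L*(6 + L) (b(L, D) = 3 + (-1 - 24*L*(6 + L)) = 2 - 24*L*(6 + L))
b(15 - 1*25, 106) - 1*(-7191) = (2 - 24*(15 - 1*25)*(6 + (15 - 1*25))) - 1*(-7191) = (2 - 24*(15 - 25)*(6 + (15 - 25))) + 7191 = (2 - 24*(-10)*(6 - 10)) + 7191 = (2 - 24*(-10)*(-4)) + 7191 = (2 - 960) + 7191 = -958 + 7191 = 6233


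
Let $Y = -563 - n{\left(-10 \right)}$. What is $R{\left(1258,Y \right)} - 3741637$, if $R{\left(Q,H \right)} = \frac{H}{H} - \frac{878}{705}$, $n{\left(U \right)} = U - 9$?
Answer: $- \frac{2637854258}{705} \approx -3.7416 \cdot 10^{6}$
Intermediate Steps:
$n{\left(U \right)} = -9 + U$
$Y = -544$ ($Y = -563 - \left(-9 - 10\right) = -563 - -19 = -563 + 19 = -544$)
$R{\left(Q,H \right)} = - \frac{173}{705}$ ($R{\left(Q,H \right)} = 1 - \frac{878}{705} = - \frac{173}{705}$)
$R{\left(1258,Y \right)} - 3741637 = - \frac{173}{705} - 3741637 = - \frac{2637854258}{705}$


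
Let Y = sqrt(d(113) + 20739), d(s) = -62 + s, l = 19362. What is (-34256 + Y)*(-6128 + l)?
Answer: -453343904 + 39702*sqrt(2310) ≈ -4.5144e+8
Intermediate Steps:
Y = 3*sqrt(2310) (Y = sqrt((-62 + 113) + 20739) = sqrt(51 + 20739) = sqrt(20790) = 3*sqrt(2310) ≈ 144.19)
(-34256 + Y)*(-6128 + l) = (-34256 + 3*sqrt(2310))*(-6128 + 19362) = (-34256 + 3*sqrt(2310))*13234 = -453343904 + 39702*sqrt(2310)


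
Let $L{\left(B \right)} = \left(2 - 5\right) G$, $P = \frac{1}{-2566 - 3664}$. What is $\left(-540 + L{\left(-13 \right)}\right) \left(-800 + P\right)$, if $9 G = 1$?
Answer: $\frac{8079065621}{18690} \approx 4.3227 \cdot 10^{5}$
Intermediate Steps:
$G = \frac{1}{9}$ ($G = \frac{1}{9} \cdot 1 = \frac{1}{9} \approx 0.11111$)
$P = - \frac{1}{6230}$ ($P = \frac{1}{-6230} = - \frac{1}{6230} \approx -0.00016051$)
$L{\left(B \right)} = - \frac{1}{3}$ ($L{\left(B \right)} = \left(2 - 5\right) \frac{1}{9} = \left(-3\right) \frac{1}{9} = - \frac{1}{3}$)
$\left(-540 + L{\left(-13 \right)}\right) \left(-800 + P\right) = \left(-540 - \frac{1}{3}\right) \left(-800 - \frac{1}{6230}\right) = \left(- \frac{1621}{3}\right) \left(- \frac{4984001}{6230}\right) = \frac{8079065621}{18690}$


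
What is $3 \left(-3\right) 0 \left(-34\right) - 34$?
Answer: $-34$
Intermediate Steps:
$3 \left(-3\right) 0 \left(-34\right) - 34 = \left(-9\right) 0 \left(-34\right) - 34 = 0 \left(-34\right) - 34 = 0 - 34 = -34$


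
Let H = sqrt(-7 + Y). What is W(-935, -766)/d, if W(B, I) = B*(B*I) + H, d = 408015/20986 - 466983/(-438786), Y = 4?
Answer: -171289965371567350/5245315973 + 255787861*I*sqrt(3)/5245315973 ≈ -3.2656e+7 + 0.084463*I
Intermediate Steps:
d = 5245315973/255787861 (d = 408015*(1/20986) - 466983*(-1/438786) = 408015/20986 + 51887/48754 = 5245315973/255787861 ≈ 20.507)
H = I*sqrt(3) (H = sqrt(-7 + 4) = sqrt(-3) = I*sqrt(3) ≈ 1.732*I)
W(B, I) = I*sqrt(3) + I*B**2 (W(B, I) = B*(B*I) + I*sqrt(3) = I*B**2 + I*sqrt(3) = I*sqrt(3) + I*B**2)
W(-935, -766)/d = (I*sqrt(3) - 766*(-935)**2)/(5245315973/255787861) = (I*sqrt(3) - 766*874225)*(255787861/5245315973) = (I*sqrt(3) - 669656350)*(255787861/5245315973) = (-669656350 + I*sqrt(3))*(255787861/5245315973) = -171289965371567350/5245315973 + 255787861*I*sqrt(3)/5245315973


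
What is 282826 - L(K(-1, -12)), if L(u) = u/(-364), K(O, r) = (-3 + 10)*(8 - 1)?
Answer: 14706959/52 ≈ 2.8283e+5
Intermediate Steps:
K(O, r) = 49 (K(O, r) = 7*7 = 49)
L(u) = -u/364 (L(u) = u*(-1/364) = -u/364)
282826 - L(K(-1, -12)) = 282826 - (-1)*49/364 = 282826 - 1*(-7/52) = 282826 + 7/52 = 14706959/52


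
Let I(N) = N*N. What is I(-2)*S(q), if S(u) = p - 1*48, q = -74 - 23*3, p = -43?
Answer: -364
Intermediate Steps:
q = -143 (q = -74 - 69 = -143)
I(N) = N²
S(u) = -91 (S(u) = -43 - 1*48 = -43 - 48 = -91)
I(-2)*S(q) = (-2)²*(-91) = 4*(-91) = -364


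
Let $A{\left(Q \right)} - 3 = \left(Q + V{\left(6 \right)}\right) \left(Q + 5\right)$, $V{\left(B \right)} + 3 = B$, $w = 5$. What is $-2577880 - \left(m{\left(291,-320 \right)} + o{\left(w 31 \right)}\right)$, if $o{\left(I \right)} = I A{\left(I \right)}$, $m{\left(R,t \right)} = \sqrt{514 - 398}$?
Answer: $-6496745 - 2 \sqrt{29} \approx -6.4968 \cdot 10^{6}$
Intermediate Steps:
$m{\left(R,t \right)} = 2 \sqrt{29}$ ($m{\left(R,t \right)} = \sqrt{116} = 2 \sqrt{29}$)
$V{\left(B \right)} = -3 + B$
$A{\left(Q \right)} = 3 + \left(3 + Q\right) \left(5 + Q\right)$ ($A{\left(Q \right)} = 3 + \left(Q + \left(-3 + 6\right)\right) \left(Q + 5\right) = 3 + \left(Q + 3\right) \left(5 + Q\right) = 3 + \left(3 + Q\right) \left(5 + Q\right)$)
$o{\left(I \right)} = I \left(18 + I^{2} + 8 I\right)$
$-2577880 - \left(m{\left(291,-320 \right)} + o{\left(w 31 \right)}\right) = -2577880 - \left(2 \sqrt{29} + 5 \cdot 31 \left(18 + \left(5 \cdot 31\right)^{2} + 8 \cdot 5 \cdot 31\right)\right) = -2577880 - \left(2 \sqrt{29} + 155 \left(18 + 155^{2} + 8 \cdot 155\right)\right) = -2577880 - \left(2 \sqrt{29} + 155 \left(18 + 24025 + 1240\right)\right) = -2577880 - \left(2 \sqrt{29} + 155 \cdot 25283\right) = -2577880 - \left(2 \sqrt{29} + 3918865\right) = -2577880 - \left(3918865 + 2 \sqrt{29}\right) = -6496745 - 2 \sqrt{29}$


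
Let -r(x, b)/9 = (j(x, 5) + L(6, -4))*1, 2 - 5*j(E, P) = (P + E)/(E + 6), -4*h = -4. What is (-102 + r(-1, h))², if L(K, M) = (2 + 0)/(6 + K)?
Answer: 27910089/2500 ≈ 11164.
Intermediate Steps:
h = 1 (h = -¼*(-4) = 1)
L(K, M) = 2/(6 + K)
j(E, P) = ⅖ - (E + P)/(5*(6 + E)) (j(E, P) = ⅖ - (P + E)/(5*(E + 6)) = ⅖ - (E + P)/(5*(6 + E)))
r(x, b) = -3/2 - 9*(7 + x)/(5*(6 + x)) (r(x, b) = -9*((12 + x - 1*5)/(5*(6 + x)) + 2/(6 + 6)) = -9*((12 + x - 5)/(5*(6 + x)) + 2/12) = -9*((7 + x)/(5*(6 + x)) + 2*(1/12)) = -9*((7 + x)/(5*(6 + x)) + ⅙) = -9*(⅙ + (7 + x)/(5*(6 + x))) = -3/2 - 9*(7 + x)/(5*(6 + x)))
(-102 + r(-1, h))² = (-102 + 3*(-72 - 11*(-1))/(10*(6 - 1)))² = (-102 + (3/10)*(-72 + 11)/5)² = (-102 + (3/10)*(⅕)*(-61))² = (-102 - 183/50)² = (-5283/50)² = 27910089/2500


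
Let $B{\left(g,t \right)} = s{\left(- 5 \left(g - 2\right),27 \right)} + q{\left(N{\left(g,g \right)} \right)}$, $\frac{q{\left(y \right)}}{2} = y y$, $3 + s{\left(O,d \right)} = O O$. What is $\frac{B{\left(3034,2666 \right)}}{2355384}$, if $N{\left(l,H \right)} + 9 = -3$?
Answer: $\frac{229825885}{2355384} \approx 97.575$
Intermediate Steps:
$s{\left(O,d \right)} = -3 + O^{2}$ ($s{\left(O,d \right)} = -3 + O O = -3 + O^{2}$)
$N{\left(l,H \right)} = -12$ ($N{\left(l,H \right)} = -9 - 3 = -12$)
$q{\left(y \right)} = 2 y^{2}$ ($q{\left(y \right)} = 2 y y = 2 y^{2}$)
$B{\left(g,t \right)} = 285 + \left(10 - 5 g\right)^{2}$ ($B{\left(g,t \right)} = \left(-3 + \left(- 5 \left(g - 2\right)\right)^{2}\right) + 2 \left(-12\right)^{2} = \left(-3 + \left(- 5 \left(-2 + g\right)\right)^{2}\right) + 2 \cdot 144 = \left(-3 + \left(10 - 5 g\right)^{2}\right) + 288 = 285 + \left(10 - 5 g\right)^{2}$)
$\frac{B{\left(3034,2666 \right)}}{2355384} = \frac{285 + 25 \left(-2 + 3034\right)^{2}}{2355384} = \left(285 + 25 \cdot 3032^{2}\right) \frac{1}{2355384} = \left(285 + 25 \cdot 9193024\right) \frac{1}{2355384} = \left(285 + 229825600\right) \frac{1}{2355384} = 229825885 \cdot \frac{1}{2355384} = \frac{229825885}{2355384}$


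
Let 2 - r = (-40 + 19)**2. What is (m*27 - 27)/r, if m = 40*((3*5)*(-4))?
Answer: 64827/439 ≈ 147.67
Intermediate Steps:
r = -439 (r = 2 - (-40 + 19)**2 = 2 - 1*(-21)**2 = 2 - 1*441 = 2 - 441 = -439)
m = -2400 (m = 40*(15*(-4)) = 40*(-60) = -2400)
(m*27 - 27)/r = (-2400*27 - 27)/(-439) = (-64800 - 27)*(-1/439) = -64827*(-1/439) = 64827/439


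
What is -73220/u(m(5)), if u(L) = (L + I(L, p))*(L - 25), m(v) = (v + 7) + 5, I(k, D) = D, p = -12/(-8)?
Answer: 18305/37 ≈ 494.73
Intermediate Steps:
p = 3/2 (p = -12*(-⅛) = 3/2 ≈ 1.5000)
m(v) = 12 + v (m(v) = (7 + v) + 5 = 12 + v)
u(L) = (-25 + L)*(3/2 + L) (u(L) = (L + 3/2)*(L - 25) = (3/2 + L)*(-25 + L) = (-25 + L)*(3/2 + L))
-73220/u(m(5)) = -73220/(-75/2 + (12 + 5)² - 47*(12 + 5)/2) = -73220/(-75/2 + 17² - 47/2*17) = -73220/(-75/2 + 289 - 799/2) = -73220/(-148) = -73220*(-1/148) = 18305/37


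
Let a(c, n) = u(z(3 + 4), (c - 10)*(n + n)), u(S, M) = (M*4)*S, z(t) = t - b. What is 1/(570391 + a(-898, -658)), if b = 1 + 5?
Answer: 1/5350103 ≈ 1.8691e-7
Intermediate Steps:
b = 6
z(t) = -6 + t (z(t) = t - 1*6 = t - 6 = -6 + t)
u(S, M) = 4*M*S (u(S, M) = (4*M)*S = 4*M*S)
a(c, n) = 8*n*(-10 + c) (a(c, n) = 4*((c - 10)*(n + n))*(-6 + (3 + 4)) = 4*((-10 + c)*(2*n))*(-6 + 7) = 4*(2*n*(-10 + c))*1 = 8*n*(-10 + c))
1/(570391 + a(-898, -658)) = 1/(570391 + 8*(-658)*(-10 - 898)) = 1/(570391 + 8*(-658)*(-908)) = 1/(570391 + 4779712) = 1/5350103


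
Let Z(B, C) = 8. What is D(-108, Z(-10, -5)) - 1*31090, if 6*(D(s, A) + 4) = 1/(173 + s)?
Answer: -12126659/390 ≈ -31094.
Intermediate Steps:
D(s, A) = -4 + 1/(6*(173 + s))
D(-108, Z(-10, -5)) - 1*31090 = (-4151 - 24*(-108))/(6*(173 - 108)) - 1*31090 = (⅙)*(-4151 + 2592)/65 - 31090 = (⅙)*(1/65)*(-1559) - 31090 = -1559/390 - 31090 = -12126659/390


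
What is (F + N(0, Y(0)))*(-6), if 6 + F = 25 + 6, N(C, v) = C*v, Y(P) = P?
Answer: -150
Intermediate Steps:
F = 25 (F = -6 + (25 + 6) = -6 + 31 = 25)
(F + N(0, Y(0)))*(-6) = (25 + 0*0)*(-6) = (25 + 0)*(-6) = 25*(-6) = -150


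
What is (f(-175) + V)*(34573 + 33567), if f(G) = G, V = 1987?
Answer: 123469680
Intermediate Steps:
(f(-175) + V)*(34573 + 33567) = (-175 + 1987)*(34573 + 33567) = 1812*68140 = 123469680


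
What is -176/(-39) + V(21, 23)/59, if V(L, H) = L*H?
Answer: 29221/2301 ≈ 12.699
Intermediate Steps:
V(L, H) = H*L
-176/(-39) + V(21, 23)/59 = -176/(-39) + (23*21)/59 = -176*(-1/39) + 483*(1/59) = 176/39 + 483/59 = 29221/2301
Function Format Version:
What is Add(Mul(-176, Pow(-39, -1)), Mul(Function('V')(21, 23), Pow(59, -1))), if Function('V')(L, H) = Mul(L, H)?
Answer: Rational(29221, 2301) ≈ 12.699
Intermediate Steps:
Function('V')(L, H) = Mul(H, L)
Add(Mul(-176, Pow(-39, -1)), Mul(Function('V')(21, 23), Pow(59, -1))) = Add(Mul(-176, Pow(-39, -1)), Mul(Mul(23, 21), Pow(59, -1))) = Add(Mul(-176, Rational(-1, 39)), Mul(483, Rational(1, 59))) = Add(Rational(176, 39), Rational(483, 59)) = Rational(29221, 2301)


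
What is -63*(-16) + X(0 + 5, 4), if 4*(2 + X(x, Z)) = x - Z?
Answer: 4025/4 ≈ 1006.3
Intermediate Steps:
X(x, Z) = -2 - Z/4 + x/4 (X(x, Z) = -2 + (x - Z)/4 = -2 + (-Z/4 + x/4) = -2 - Z/4 + x/4)
-63*(-16) + X(0 + 5, 4) = -63*(-16) + (-2 - ¼*4 + (0 + 5)/4) = 1008 + (-2 - 1 + (¼)*5) = 1008 + (-2 - 1 + 5/4) = 1008 - 7/4 = 4025/4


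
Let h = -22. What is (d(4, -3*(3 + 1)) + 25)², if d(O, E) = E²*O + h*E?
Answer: 748225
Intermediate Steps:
d(O, E) = -22*E + O*E² (d(O, E) = E²*O - 22*E = O*E² - 22*E = -22*E + O*E²)
(d(4, -3*(3 + 1)) + 25)² = ((-3*(3 + 1))*(-22 - 3*(3 + 1)*4) + 25)² = ((-3*4)*(-22 - 3*4*4) + 25)² = (-12*(-22 - 12*4) + 25)² = (-12*(-22 - 48) + 25)² = (-12*(-70) + 25)² = (840 + 25)² = 865² = 748225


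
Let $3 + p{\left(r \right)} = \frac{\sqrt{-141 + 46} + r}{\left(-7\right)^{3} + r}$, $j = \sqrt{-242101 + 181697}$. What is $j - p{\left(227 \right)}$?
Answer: $\frac{575}{116} + 2 i \sqrt{15101} + \frac{i \sqrt{95}}{116} \approx 4.9569 + 245.86 i$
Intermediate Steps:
$j = 2 i \sqrt{15101}$ ($j = \sqrt{-60404} = 2 i \sqrt{15101} \approx 245.77 i$)
$p{\left(r \right)} = -3 + \frac{r + i \sqrt{95}}{-343 + r}$ ($p{\left(r \right)} = -3 + \frac{\sqrt{-141 + 46} + r}{\left(-7\right)^{3} + r} = -3 + \frac{\sqrt{-95} + r}{-343 + r} = -3 + \frac{i \sqrt{95} + r}{-343 + r} = -3 + \frac{r + i \sqrt{95}}{-343 + r}$)
$j - p{\left(227 \right)} = 2 i \sqrt{15101} - \frac{1029 - 454 + i \sqrt{95}}{-343 + 227} = 2 i \sqrt{15101} - \frac{1029 - 454 + i \sqrt{95}}{-116} = 2 i \sqrt{15101} - - \frac{575 + i \sqrt{95}}{116} = 2 i \sqrt{15101} - \left(- \frac{575}{116} - \frac{i \sqrt{95}}{116}\right) = 2 i \sqrt{15101} + \left(\frac{575}{116} + \frac{i \sqrt{95}}{116}\right) = \frac{575}{116} + 2 i \sqrt{15101} + \frac{i \sqrt{95}}{116}$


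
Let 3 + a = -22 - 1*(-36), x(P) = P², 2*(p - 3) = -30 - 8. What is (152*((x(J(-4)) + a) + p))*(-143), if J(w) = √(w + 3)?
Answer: 130416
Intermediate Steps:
J(w) = √(3 + w)
p = -16 (p = 3 + (-30 - 8)/2 = 3 + (½)*(-38) = 3 - 19 = -16)
a = 11 (a = -3 + (-22 - 1*(-36)) = -3 + (-22 + 36) = -3 + 14 = 11)
(152*((x(J(-4)) + a) + p))*(-143) = (152*(((√(3 - 4))² + 11) - 16))*(-143) = (152*(((√(-1))² + 11) - 16))*(-143) = (152*((I² + 11) - 16))*(-143) = (152*((-1 + 11) - 16))*(-143) = (152*(10 - 16))*(-143) = (152*(-6))*(-143) = -912*(-143) = 130416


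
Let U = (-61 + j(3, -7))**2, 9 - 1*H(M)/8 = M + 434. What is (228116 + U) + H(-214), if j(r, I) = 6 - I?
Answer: 228732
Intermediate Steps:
H(M) = -3400 - 8*M (H(M) = 72 - 8*(M + 434) = 72 - 8*(434 + M) = 72 + (-3472 - 8*M) = -3400 - 8*M)
U = 2304 (U = (-61 + (6 - 1*(-7)))**2 = (-61 + (6 + 7))**2 = (-61 + 13)**2 = (-48)**2 = 2304)
(228116 + U) + H(-214) = (228116 + 2304) + (-3400 - 8*(-214)) = 230420 + (-3400 + 1712) = 230420 - 1688 = 228732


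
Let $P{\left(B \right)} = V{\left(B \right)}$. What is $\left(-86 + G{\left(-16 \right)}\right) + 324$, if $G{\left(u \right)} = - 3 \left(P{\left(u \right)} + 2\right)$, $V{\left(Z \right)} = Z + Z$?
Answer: $328$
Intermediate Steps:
$V{\left(Z \right)} = 2 Z$
$P{\left(B \right)} = 2 B$
$G{\left(u \right)} = -6 - 6 u$ ($G{\left(u \right)} = - 3 \left(2 u + 2\right) = - 3 \left(2 + 2 u\right) = -6 - 6 u$)
$\left(-86 + G{\left(-16 \right)}\right) + 324 = \left(-86 - -90\right) + 324 = \left(-86 + \left(-6 + 96\right)\right) + 324 = \left(-86 + 90\right) + 324 = 4 + 324 = 328$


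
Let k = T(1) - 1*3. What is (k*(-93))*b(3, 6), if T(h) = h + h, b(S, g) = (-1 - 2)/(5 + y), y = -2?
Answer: -93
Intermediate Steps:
b(S, g) = -1 (b(S, g) = (-1 - 2)/(5 - 2) = -3/3 = -3*1/3 = -1)
T(h) = 2*h
k = -1 (k = 2*1 - 1*3 = 2 - 3 = -1)
(k*(-93))*b(3, 6) = -1*(-93)*(-1) = 93*(-1) = -93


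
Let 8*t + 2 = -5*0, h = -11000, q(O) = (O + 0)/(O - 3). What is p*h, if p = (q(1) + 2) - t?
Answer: -19250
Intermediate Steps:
q(O) = O/(-3 + O)
t = -¼ (t = -¼ + (-5*0)/8 = -¼ + (⅛)*0 = -¼ + 0 = -¼ ≈ -0.25000)
p = 7/4 (p = (1/(-3 + 1) + 2) - 1*(-¼) = (1/(-2) + 2) + ¼ = (1*(-½) + 2) + ¼ = (-½ + 2) + ¼ = 3/2 + ¼ = 7/4 ≈ 1.7500)
p*h = (7/4)*(-11000) = -19250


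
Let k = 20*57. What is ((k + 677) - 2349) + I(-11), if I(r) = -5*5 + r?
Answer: -568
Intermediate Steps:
k = 1140
I(r) = -25 + r
((k + 677) - 2349) + I(-11) = ((1140 + 677) - 2349) + (-25 - 11) = (1817 - 2349) - 36 = -532 - 36 = -568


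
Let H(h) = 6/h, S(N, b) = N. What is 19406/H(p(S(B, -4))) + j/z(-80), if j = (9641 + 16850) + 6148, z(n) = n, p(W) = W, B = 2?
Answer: 1454563/240 ≈ 6060.7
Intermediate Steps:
j = 32639 (j = 26491 + 6148 = 32639)
19406/H(p(S(B, -4))) + j/z(-80) = 19406/((6/2)) + 32639/(-80) = 19406/((6*(½))) + 32639*(-1/80) = 19406/3 - 32639/80 = 1454563/240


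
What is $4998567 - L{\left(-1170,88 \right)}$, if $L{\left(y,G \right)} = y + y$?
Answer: $5000907$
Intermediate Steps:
$L{\left(y,G \right)} = 2 y$
$4998567 - L{\left(-1170,88 \right)} = 4998567 - 2 \left(-1170\right) = 4998567 - -2340 = 4998567 + 2340 = 5000907$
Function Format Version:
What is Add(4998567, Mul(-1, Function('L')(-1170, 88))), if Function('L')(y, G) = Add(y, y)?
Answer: 5000907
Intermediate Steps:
Function('L')(y, G) = Mul(2, y)
Add(4998567, Mul(-1, Function('L')(-1170, 88))) = Add(4998567, Mul(-1, Mul(2, -1170))) = Add(4998567, Mul(-1, -2340)) = Add(4998567, 2340) = 5000907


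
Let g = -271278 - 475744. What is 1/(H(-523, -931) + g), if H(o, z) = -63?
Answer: -1/747085 ≈ -1.3385e-6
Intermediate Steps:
g = -747022
1/(H(-523, -931) + g) = 1/(-63 - 747022) = 1/(-747085) = -1/747085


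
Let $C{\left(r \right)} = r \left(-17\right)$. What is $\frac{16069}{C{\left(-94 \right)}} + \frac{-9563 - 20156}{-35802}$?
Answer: $\frac{9158725}{841347} \approx 10.886$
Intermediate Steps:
$C{\left(r \right)} = - 17 r$
$\frac{16069}{C{\left(-94 \right)}} + \frac{-9563 - 20156}{-35802} = \frac{16069}{\left(-17\right) \left(-94\right)} + \frac{-9563 - 20156}{-35802} = \frac{16069}{1598} - - \frac{29719}{35802} = 16069 \cdot \frac{1}{1598} + \frac{29719}{35802} = \frac{16069}{1598} + \frac{29719}{35802} = \frac{9158725}{841347}$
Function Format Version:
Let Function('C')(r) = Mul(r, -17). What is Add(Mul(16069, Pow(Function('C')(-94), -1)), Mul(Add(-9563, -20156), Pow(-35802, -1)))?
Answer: Rational(9158725, 841347) ≈ 10.886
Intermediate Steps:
Function('C')(r) = Mul(-17, r)
Add(Mul(16069, Pow(Function('C')(-94), -1)), Mul(Add(-9563, -20156), Pow(-35802, -1))) = Add(Mul(16069, Pow(Mul(-17, -94), -1)), Mul(Add(-9563, -20156), Pow(-35802, -1))) = Add(Mul(16069, Pow(1598, -1)), Mul(-29719, Rational(-1, 35802))) = Add(Mul(16069, Rational(1, 1598)), Rational(29719, 35802)) = Add(Rational(16069, 1598), Rational(29719, 35802)) = Rational(9158725, 841347)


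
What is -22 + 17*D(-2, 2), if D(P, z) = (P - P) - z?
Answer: -56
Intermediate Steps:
D(P, z) = -z (D(P, z) = 0 - z = -z)
-22 + 17*D(-2, 2) = -22 + 17*(-1*2) = -22 + 17*(-2) = -22 - 34 = -56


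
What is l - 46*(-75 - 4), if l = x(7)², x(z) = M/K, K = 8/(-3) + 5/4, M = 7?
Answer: 1057282/289 ≈ 3658.4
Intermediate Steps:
K = -17/12 (K = 8*(-⅓) + 5*(¼) = -8/3 + 5/4 = -17/12 ≈ -1.4167)
x(z) = -84/17 (x(z) = 7/(-17/12) = 7*(-12/17) = -84/17)
l = 7056/289 (l = (-84/17)² = 7056/289 ≈ 24.415)
l - 46*(-75 - 4) = 7056/289 - 46*(-75 - 4) = 7056/289 - 46*(-79) = 7056/289 + 3634 = 1057282/289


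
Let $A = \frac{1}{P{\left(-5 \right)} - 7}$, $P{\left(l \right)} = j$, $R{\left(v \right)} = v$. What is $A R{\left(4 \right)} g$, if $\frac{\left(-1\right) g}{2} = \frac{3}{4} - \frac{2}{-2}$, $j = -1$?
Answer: $\frac{7}{4} \approx 1.75$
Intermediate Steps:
$P{\left(l \right)} = -1$
$g = - \frac{7}{2}$ ($g = - 2 \left(\frac{3}{4} - \frac{2}{-2}\right) = - 2 \left(3 \cdot \frac{1}{4} - -1\right) = - 2 \left(\frac{3}{4} + 1\right) = \left(-2\right) \frac{7}{4} = - \frac{7}{2} \approx -3.5$)
$A = - \frac{1}{8}$ ($A = \frac{1}{-1 - 7} = \frac{1}{-8} = - \frac{1}{8} \approx -0.125$)
$A R{\left(4 \right)} g = \left(- \frac{1}{8}\right) 4 \left(- \frac{7}{2}\right) = \left(- \frac{1}{2}\right) \left(- \frac{7}{2}\right) = \frac{7}{4}$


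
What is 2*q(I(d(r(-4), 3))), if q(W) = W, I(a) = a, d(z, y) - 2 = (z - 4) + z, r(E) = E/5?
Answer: -36/5 ≈ -7.2000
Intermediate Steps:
r(E) = E/5 (r(E) = E*(1/5) = E/5)
d(z, y) = -2 + 2*z (d(z, y) = 2 + ((z - 4) + z) = 2 + ((-4 + z) + z) = 2 + (-4 + 2*z) = -2 + 2*z)
2*q(I(d(r(-4), 3))) = 2*(-2 + 2*((1/5)*(-4))) = 2*(-2 + 2*(-4/5)) = 2*(-2 - 8/5) = 2*(-18/5) = -36/5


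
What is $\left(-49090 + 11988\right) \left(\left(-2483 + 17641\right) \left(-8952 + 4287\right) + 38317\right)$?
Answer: $2622137583806$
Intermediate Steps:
$\left(-49090 + 11988\right) \left(\left(-2483 + 17641\right) \left(-8952 + 4287\right) + 38317\right) = - 37102 \left(15158 \left(-4665\right) + 38317\right) = - 37102 \left(-70712070 + 38317\right) = \left(-37102\right) \left(-70673753\right) = 2622137583806$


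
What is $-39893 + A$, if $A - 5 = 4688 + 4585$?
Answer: $-30615$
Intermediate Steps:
$A = 9278$ ($A = 5 + \left(4688 + 4585\right) = 5 + 9273 = 9278$)
$-39893 + A = -39893 + 9278 = -30615$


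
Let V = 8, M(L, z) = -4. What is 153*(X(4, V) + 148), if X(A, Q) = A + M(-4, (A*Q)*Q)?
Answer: 22644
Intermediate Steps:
X(A, Q) = -4 + A (X(A, Q) = A - 4 = -4 + A)
153*(X(4, V) + 148) = 153*((-4 + 4) + 148) = 153*(0 + 148) = 153*148 = 22644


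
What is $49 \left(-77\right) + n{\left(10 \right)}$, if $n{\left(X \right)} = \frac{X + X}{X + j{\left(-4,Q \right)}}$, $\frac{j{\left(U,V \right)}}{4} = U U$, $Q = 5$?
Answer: $- \frac{139591}{37} \approx -3772.7$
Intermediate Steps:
$j{\left(U,V \right)} = 4 U^{2}$ ($j{\left(U,V \right)} = 4 U U = 4 U^{2}$)
$n{\left(X \right)} = \frac{2 X}{64 + X}$ ($n{\left(X \right)} = \frac{X + X}{X + 4 \left(-4\right)^{2}} = \frac{2 X}{X + 4 \cdot 16} = \frac{2 X}{X + 64} = \frac{2 X}{64 + X}$)
$49 \left(-77\right) + n{\left(10 \right)} = 49 \left(-77\right) + 2 \cdot 10 \frac{1}{64 + 10} = -3773 + 2 \cdot 10 \cdot \frac{1}{74} = -3773 + \frac{10}{37} = - \frac{139591}{37}$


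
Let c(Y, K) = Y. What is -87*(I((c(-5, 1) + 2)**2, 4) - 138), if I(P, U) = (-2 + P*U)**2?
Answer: -88566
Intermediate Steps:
-87*(I((c(-5, 1) + 2)**2, 4) - 138) = -87*((-2 + (-5 + 2)**2*4)**2 - 138) = -87*((-2 + (-3)**2*4)**2 - 138) = -87*((-2 + 9*4)**2 - 138) = -87*((-2 + 36)**2 - 138) = -87*(34**2 - 138) = -87*(1156 - 138) = -87*1018 = -88566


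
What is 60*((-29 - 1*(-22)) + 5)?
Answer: -120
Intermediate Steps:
60*((-29 - 1*(-22)) + 5) = 60*((-29 + 22) + 5) = 60*(-7 + 5) = 60*(-2) = -120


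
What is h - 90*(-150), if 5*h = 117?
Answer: 67617/5 ≈ 13523.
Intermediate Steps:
h = 117/5 (h = (⅕)*117 = 117/5 ≈ 23.400)
h - 90*(-150) = 117/5 - 90*(-150) = 117/5 + 13500 = 67617/5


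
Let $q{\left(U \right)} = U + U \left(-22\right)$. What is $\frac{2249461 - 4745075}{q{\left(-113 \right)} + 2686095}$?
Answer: $- \frac{1247807}{1344234} \approx -0.92827$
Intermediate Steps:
$q{\left(U \right)} = - 21 U$ ($q{\left(U \right)} = U - 22 U = - 21 U$)
$\frac{2249461 - 4745075}{q{\left(-113 \right)} + 2686095} = \frac{2249461 - 4745075}{\left(-21\right) \left(-113\right) + 2686095} = - \frac{2495614}{2373 + 2686095} = - \frac{2495614}{2688468} = \left(-2495614\right) \frac{1}{2688468} = - \frac{1247807}{1344234}$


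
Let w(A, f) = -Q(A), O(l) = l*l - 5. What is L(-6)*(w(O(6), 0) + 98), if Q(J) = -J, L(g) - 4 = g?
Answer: -258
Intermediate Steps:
L(g) = 4 + g
O(l) = -5 + l² (O(l) = l² - 5 = -5 + l²)
w(A, f) = A (w(A, f) = -(-1)*A = A)
L(-6)*(w(O(6), 0) + 98) = (4 - 6)*((-5 + 6²) + 98) = -2*((-5 + 36) + 98) = -2*(31 + 98) = -2*129 = -258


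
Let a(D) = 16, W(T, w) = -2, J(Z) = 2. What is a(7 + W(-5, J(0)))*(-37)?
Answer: -592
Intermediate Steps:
a(7 + W(-5, J(0)))*(-37) = 16*(-37) = -592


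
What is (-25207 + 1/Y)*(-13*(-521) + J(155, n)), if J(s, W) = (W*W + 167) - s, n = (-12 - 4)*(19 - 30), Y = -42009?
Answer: -13328636915168/14003 ≈ -9.5184e+8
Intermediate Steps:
n = 176 (n = -16*(-11) = 176)
J(s, W) = 167 + W**2 - s (J(s, W) = (W**2 + 167) - s = (167 + W**2) - s = 167 + W**2 - s)
(-25207 + 1/Y)*(-13*(-521) + J(155, n)) = (-25207 + 1/(-42009))*(-13*(-521) + (167 + 176**2 - 1*155)) = (-25207 - 1/42009)*(6773 + (167 + 30976 - 155)) = -1058920864*(6773 + 30988)/42009 = -1058920864/42009*37761 = -13328636915168/14003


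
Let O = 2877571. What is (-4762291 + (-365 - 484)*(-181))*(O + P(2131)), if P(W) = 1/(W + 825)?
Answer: -19600699513669747/1478 ≈ -1.3262e+13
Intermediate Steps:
P(W) = 1/(825 + W)
(-4762291 + (-365 - 484)*(-181))*(O + P(2131)) = (-4762291 + (-365 - 484)*(-181))*(2877571 + 1/(825 + 2131)) = (-4762291 - 849*(-181))*(2877571 + 1/2956) = (-4762291 + 153669)*(2877571 + 1/2956) = -4608622*8506099877/2956 = -19600699513669747/1478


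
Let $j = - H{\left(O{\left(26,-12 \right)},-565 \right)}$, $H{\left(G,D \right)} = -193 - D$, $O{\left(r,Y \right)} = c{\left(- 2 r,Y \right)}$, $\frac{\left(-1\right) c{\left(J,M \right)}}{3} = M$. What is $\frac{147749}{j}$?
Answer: $- \frac{147749}{372} \approx -397.17$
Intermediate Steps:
$c{\left(J,M \right)} = - 3 M$
$O{\left(r,Y \right)} = - 3 Y$
$j = -372$ ($j = - (-193 - -565) = - (-193 + 565) = \left(-1\right) 372 = -372$)
$\frac{147749}{j} = \frac{147749}{-372} = 147749 \left(- \frac{1}{372}\right) = - \frac{147749}{372}$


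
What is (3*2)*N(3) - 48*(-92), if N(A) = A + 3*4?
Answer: 4506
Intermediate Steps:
N(A) = 12 + A (N(A) = A + 12 = 12 + A)
(3*2)*N(3) - 48*(-92) = (3*2)*(12 + 3) - 48*(-92) = 6*15 + 4416 = 90 + 4416 = 4506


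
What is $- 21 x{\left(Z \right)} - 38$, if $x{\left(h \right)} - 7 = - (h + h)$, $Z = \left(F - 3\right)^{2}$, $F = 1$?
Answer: $-17$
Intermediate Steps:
$Z = 4$ ($Z = \left(1 - 3\right)^{2} = \left(-2\right)^{2} = 4$)
$x{\left(h \right)} = 7 - 2 h$ ($x{\left(h \right)} = 7 - \left(h + h\right) = 7 - 2 h$)
$- 21 x{\left(Z \right)} - 38 = - 21 \left(7 - 8\right) - 38 = \left(-21\right) \left(-1\right) - 38 = 21 - 38 = -17$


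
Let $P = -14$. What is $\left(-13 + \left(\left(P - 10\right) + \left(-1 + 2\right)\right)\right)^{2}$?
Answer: $1296$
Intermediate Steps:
$\left(-13 + \left(\left(P - 10\right) + \left(-1 + 2\right)\right)\right)^{2} = \left(-13 + \left(\left(-14 - 10\right) + \left(-1 + 2\right)\right)\right)^{2} = \left(-13 + \left(-24 + 1\right)\right)^{2} = \left(-13 - 23\right)^{2} = \left(-36\right)^{2} = 1296$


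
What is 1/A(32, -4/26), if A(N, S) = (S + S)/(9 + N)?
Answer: -533/4 ≈ -133.25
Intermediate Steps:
A(N, S) = 2*S/(9 + N) (A(N, S) = (2*S)/(9 + N) = 2*S/(9 + N))
1/A(32, -4/26) = 1/(2*(-4/26)/(9 + 32)) = 1/(2*(-4*1/26)/41) = 1/(2*(-2/13)*(1/41)) = 1/(-4/533) = -533/4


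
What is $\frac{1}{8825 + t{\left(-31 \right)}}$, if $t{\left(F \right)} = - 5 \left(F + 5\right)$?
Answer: $\frac{1}{8955} \approx 0.00011167$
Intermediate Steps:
$t{\left(F \right)} = -25 - 5 F$ ($t{\left(F \right)} = - 5 \left(5 + F\right) = -25 - 5 F$)
$\frac{1}{8825 + t{\left(-31 \right)}} = \frac{1}{8825 - -130} = \frac{1}{8825 + \left(-25 + 155\right)} = \frac{1}{8825 + 130} = \frac{1}{8955}$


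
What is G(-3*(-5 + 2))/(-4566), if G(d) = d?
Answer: -3/1522 ≈ -0.0019711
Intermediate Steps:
G(-3*(-5 + 2))/(-4566) = -3*(-5 + 2)/(-4566) = -3*(-3)*(-1/4566) = 9*(-1/4566) = -3/1522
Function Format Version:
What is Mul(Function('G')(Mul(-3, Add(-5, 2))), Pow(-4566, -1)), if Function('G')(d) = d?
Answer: Rational(-3, 1522) ≈ -0.0019711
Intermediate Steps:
Mul(Function('G')(Mul(-3, Add(-5, 2))), Pow(-4566, -1)) = Mul(Mul(-3, Add(-5, 2)), Pow(-4566, -1)) = Mul(Mul(-3, -3), Rational(-1, 4566)) = Mul(9, Rational(-1, 4566)) = Rational(-3, 1522)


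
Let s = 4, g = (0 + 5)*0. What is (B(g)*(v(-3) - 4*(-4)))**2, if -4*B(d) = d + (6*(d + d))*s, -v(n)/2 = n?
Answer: 0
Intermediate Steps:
g = 0 (g = 5*0 = 0)
v(n) = -2*n
B(d) = -49*d/4 (B(d) = -(d + (6*(d + d))*4)/4 = -(d + (6*(2*d))*4)/4 = -(d + (12*d)*4)/4 = -(d + 48*d)/4 = -49*d/4)
(B(g)*(v(-3) - 4*(-4)))**2 = ((-49/4*0)*(-2*(-3) - 4*(-4)))**2 = (0*(6 + 16))**2 = (0*22)**2 = 0**2 = 0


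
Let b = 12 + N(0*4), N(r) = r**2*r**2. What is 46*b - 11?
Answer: 541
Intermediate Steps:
N(r) = r**4
b = 12 (b = 12 + (0*4)**4 = 12 + 0**4 = 12 + 0 = 12)
46*b - 11 = 46*12 - 11 = 552 - 11 = 541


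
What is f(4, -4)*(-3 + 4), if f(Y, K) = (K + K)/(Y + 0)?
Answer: -2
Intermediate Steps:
f(Y, K) = 2*K/Y (f(Y, K) = (2*K)/Y = 2*K/Y)
f(4, -4)*(-3 + 4) = (2*(-4)/4)*(-3 + 4) = (2*(-4)*(1/4))*1 = -2*1 = -2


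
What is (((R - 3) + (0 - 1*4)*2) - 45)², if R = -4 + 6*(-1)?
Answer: 4356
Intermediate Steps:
R = -10 (R = -4 - 6 = -10)
(((R - 3) + (0 - 1*4)*2) - 45)² = (((-10 - 3) + (0 - 1*4)*2) - 45)² = ((-13 + (0 - 4)*2) - 45)² = ((-13 - 4*2) - 45)² = ((-13 - 8) - 45)² = (-21 - 45)² = (-66)² = 4356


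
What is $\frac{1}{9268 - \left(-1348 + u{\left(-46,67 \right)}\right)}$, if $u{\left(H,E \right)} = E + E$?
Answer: $\frac{1}{10482} \approx 9.5402 \cdot 10^{-5}$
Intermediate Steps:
$u{\left(H,E \right)} = 2 E$
$\frac{1}{9268 - \left(-1348 + u{\left(-46,67 \right)}\right)} = \frac{1}{9268 + \left(1348 - 2 \cdot 67\right)} = \frac{1}{9268 + \left(1348 - 134\right)} = \frac{1}{9268 + 1214} = \frac{1}{10482}$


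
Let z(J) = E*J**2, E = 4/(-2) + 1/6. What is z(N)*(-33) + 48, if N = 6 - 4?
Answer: 290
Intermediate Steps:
E = -11/6 (E = 4*(-1/2) + 1*(1/6) = -2 + 1/6 = -11/6 ≈ -1.8333)
N = 2
z(J) = -11*J**2/6
z(N)*(-33) + 48 = -11/6*2**2*(-33) + 48 = -11/6*4*(-33) + 48 = -22/3*(-33) + 48 = 242 + 48 = 290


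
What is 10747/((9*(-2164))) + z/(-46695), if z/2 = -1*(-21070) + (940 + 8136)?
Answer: -558692719/303143940 ≈ -1.8430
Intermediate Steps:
z = 60292 (z = 2*(-1*(-21070) + (940 + 8136)) = 2*(21070 + 9076) = 2*30146 = 60292)
10747/((9*(-2164))) + z/(-46695) = 10747/((9*(-2164))) + 60292/(-46695) = 10747/(-19476) + 60292*(-1/46695) = 10747*(-1/19476) - 60292/46695 = -10747/19476 - 60292/46695 = -558692719/303143940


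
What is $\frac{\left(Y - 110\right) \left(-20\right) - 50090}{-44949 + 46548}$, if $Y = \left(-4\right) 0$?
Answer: $- \frac{47890}{1599} \approx -29.95$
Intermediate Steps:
$Y = 0$
$\frac{\left(Y - 110\right) \left(-20\right) - 50090}{-44949 + 46548} = \frac{\left(0 - 110\right) \left(-20\right) - 50090}{-44949 + 46548} = \frac{\left(-110\right) \left(-20\right) - 50090}{1599} = \left(2200 - 50090\right) \frac{1}{1599} = \left(-47890\right) \frac{1}{1599} = - \frac{47890}{1599}$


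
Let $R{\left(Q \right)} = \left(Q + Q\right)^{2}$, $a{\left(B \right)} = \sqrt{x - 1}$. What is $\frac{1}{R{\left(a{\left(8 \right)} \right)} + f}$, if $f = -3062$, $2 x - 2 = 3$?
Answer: $- \frac{1}{3056} \approx -0.00032723$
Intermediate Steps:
$x = \frac{5}{2}$ ($x = 1 + \frac{1}{2} \cdot 3 = 1 + \frac{3}{2} = \frac{5}{2} \approx 2.5$)
$a{\left(B \right)} = \frac{\sqrt{6}}{2}$ ($a{\left(B \right)} = \sqrt{\frac{5}{2} - 1} = \sqrt{\frac{3}{2}} = \frac{\sqrt{6}}{2}$)
$R{\left(Q \right)} = 4 Q^{2}$ ($R{\left(Q \right)} = \left(2 Q\right)^{2} = 4 Q^{2}$)
$\frac{1}{R{\left(a{\left(8 \right)} \right)} + f} = \frac{1}{4 \left(\frac{\sqrt{6}}{2}\right)^{2} - 3062} = \frac{1}{4 \cdot \frac{3}{2} - 3062} = \frac{1}{6 - 3062} = \frac{1}{-3056} = - \frac{1}{3056}$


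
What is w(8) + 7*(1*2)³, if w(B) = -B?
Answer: 48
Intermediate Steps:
w(8) + 7*(1*2)³ = -1*8 + 7*(1*2)³ = -8 + 7*2³ = -8 + 7*8 = -8 + 56 = 48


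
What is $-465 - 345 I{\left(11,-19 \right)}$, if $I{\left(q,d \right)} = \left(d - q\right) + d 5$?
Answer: $42660$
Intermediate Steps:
$I{\left(q,d \right)} = - q + 6 d$ ($I{\left(q,d \right)} = \left(d - q\right) + 5 d = - q + 6 d$)
$-465 - 345 I{\left(11,-19 \right)} = -465 - 345 \left(\left(-1\right) 11 + 6 \left(-19\right)\right) = -465 - 345 \left(-11 - 114\right) = -465 - -43125 = -465 + 43125 = 42660$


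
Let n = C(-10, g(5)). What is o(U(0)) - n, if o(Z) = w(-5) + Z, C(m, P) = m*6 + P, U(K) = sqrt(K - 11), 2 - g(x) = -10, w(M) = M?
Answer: 43 + I*sqrt(11) ≈ 43.0 + 3.3166*I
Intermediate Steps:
g(x) = 12 (g(x) = 2 - 1*(-10) = 2 + 10 = 12)
U(K) = sqrt(-11 + K)
C(m, P) = P + 6*m (C(m, P) = 6*m + P = P + 6*m)
n = -48 (n = 12 + 6*(-10) = 12 - 60 = -48)
o(Z) = -5 + Z
o(U(0)) - n = (-5 + sqrt(-11 + 0)) - 1*(-48) = (-5 + sqrt(-11)) + 48 = (-5 + I*sqrt(11)) + 48 = 43 + I*sqrt(11)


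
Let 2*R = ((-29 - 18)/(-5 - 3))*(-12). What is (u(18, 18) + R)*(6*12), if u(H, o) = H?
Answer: -1242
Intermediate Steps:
R = -141/4 (R = (((-29 - 18)/(-5 - 3))*(-12))/2 = (-47/(-8)*(-12))/2 = (-47*(-⅛)*(-12))/2 = ((47/8)*(-12))/2 = (½)*(-141/2) = -141/4 ≈ -35.250)
(u(18, 18) + R)*(6*12) = (18 - 141/4)*(6*12) = -69/4*72 = -1242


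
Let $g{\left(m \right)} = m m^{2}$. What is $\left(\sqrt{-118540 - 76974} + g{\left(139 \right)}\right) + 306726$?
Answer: $2992345 + i \sqrt{195514} \approx 2.9923 \cdot 10^{6} + 442.17 i$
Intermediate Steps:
$g{\left(m \right)} = m^{3}$
$\left(\sqrt{-118540 - 76974} + g{\left(139 \right)}\right) + 306726 = \left(\sqrt{-118540 - 76974} + 139^{3}\right) + 306726 = \left(\sqrt{-195514} + 2685619\right) + 306726 = \left(i \sqrt{195514} + 2685619\right) + 306726 = \left(2685619 + i \sqrt{195514}\right) + 306726 = 2992345 + i \sqrt{195514}$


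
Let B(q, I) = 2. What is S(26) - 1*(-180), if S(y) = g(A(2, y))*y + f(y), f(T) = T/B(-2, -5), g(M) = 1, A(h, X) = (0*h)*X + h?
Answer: 219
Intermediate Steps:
A(h, X) = h (A(h, X) = 0*X + h = 0 + h = h)
f(T) = T/2
S(y) = 3*y/2 (S(y) = 1*y + y/2 = y + y/2 = 3*y/2)
S(26) - 1*(-180) = (3/2)*26 - 1*(-180) = 39 + 180 = 219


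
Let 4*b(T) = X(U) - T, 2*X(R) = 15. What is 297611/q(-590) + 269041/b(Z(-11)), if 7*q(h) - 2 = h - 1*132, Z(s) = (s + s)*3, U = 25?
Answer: 414478147/35280 ≈ 11748.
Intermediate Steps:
X(R) = 15/2 (X(R) = (½)*15 = 15/2)
Z(s) = 6*s (Z(s) = (2*s)*3 = 6*s)
q(h) = -130/7 + h/7 (q(h) = 2/7 + (h - 1*132)/7 = 2/7 + (h - 132)/7 = 2/7 + (-132 + h)/7 = 2/7 + (-132/7 + h/7) = -130/7 + h/7)
b(T) = 15/8 - T/4 (b(T) = (15/2 - T)/4 = 15/8 - T/4)
297611/q(-590) + 269041/b(Z(-11)) = 297611/(-130/7 + (⅐)*(-590)) + 269041/(15/8 - 3*(-11)/2) = 297611/(-130/7 - 590/7) + 269041/(15/8 - ¼*(-66)) = 297611/(-720/7) + 269041/(15/8 + 33/2) = 297611*(-7/720) + 269041/(147/8) = -2083277/720 + 269041*(8/147) = -2083277/720 + 2152328/147 = 414478147/35280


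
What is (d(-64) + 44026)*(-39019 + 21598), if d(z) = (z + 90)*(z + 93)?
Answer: -780112380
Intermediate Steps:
d(z) = (90 + z)*(93 + z)
(d(-64) + 44026)*(-39019 + 21598) = ((8370 + (-64)² + 183*(-64)) + 44026)*(-39019 + 21598) = ((8370 + 4096 - 11712) + 44026)*(-17421) = (754 + 44026)*(-17421) = 44780*(-17421) = -780112380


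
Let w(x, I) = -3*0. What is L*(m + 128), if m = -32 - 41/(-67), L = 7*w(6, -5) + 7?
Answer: 45311/67 ≈ 676.28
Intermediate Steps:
w(x, I) = 0
L = 7 (L = 7*0 + 7 = 0 + 7 = 7)
m = -2103/67 (m = -32 - 41*(-1/67) = -32 + 41/67 = -2103/67 ≈ -31.388)
L*(m + 128) = 7*(-2103/67 + 128) = 7*(6473/67) = 45311/67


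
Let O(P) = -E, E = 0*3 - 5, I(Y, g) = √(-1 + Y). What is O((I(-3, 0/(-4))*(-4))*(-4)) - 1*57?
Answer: -52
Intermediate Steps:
E = -5 (E = 0 - 5 = -5)
O(P) = 5 (O(P) = -1*(-5) = 5)
O((I(-3, 0/(-4))*(-4))*(-4)) - 1*57 = 5 - 1*57 = 5 - 57 = -52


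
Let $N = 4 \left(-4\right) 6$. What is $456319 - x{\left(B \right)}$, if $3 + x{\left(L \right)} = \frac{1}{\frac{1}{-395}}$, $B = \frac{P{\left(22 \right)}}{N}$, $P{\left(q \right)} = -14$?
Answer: $456717$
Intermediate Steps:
$N = -96$ ($N = \left(-16\right) 6 = -96$)
$B = \frac{7}{48}$ ($B = - \frac{14}{-96} = \left(-14\right) \left(- \frac{1}{96}\right) = \frac{7}{48} \approx 0.14583$)
$x{\left(L \right)} = -398$ ($x{\left(L \right)} = -3 + \frac{1}{\frac{1}{-395}} = -3 + \frac{1}{- \frac{1}{395}} = -3 - 395 = -398$)
$456319 - x{\left(B \right)} = 456319 - -398 = 456319 + 398 = 456717$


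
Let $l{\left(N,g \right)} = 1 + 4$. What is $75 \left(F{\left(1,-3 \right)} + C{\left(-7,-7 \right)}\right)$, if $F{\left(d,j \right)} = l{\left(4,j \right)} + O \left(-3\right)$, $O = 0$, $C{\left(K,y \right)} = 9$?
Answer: $1050$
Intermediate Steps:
$l{\left(N,g \right)} = 5$
$F{\left(d,j \right)} = 5$ ($F{\left(d,j \right)} = 5 + 0 \left(-3\right) = 5 + 0 = 5$)
$75 \left(F{\left(1,-3 \right)} + C{\left(-7,-7 \right)}\right) = 75 \left(5 + 9\right) = 75 \cdot 14 = 1050$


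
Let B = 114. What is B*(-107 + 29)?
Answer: -8892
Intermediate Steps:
B*(-107 + 29) = 114*(-107 + 29) = 114*(-78) = -8892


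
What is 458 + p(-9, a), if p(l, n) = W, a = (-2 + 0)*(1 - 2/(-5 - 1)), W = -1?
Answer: 457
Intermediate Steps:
a = -8/3 (a = -2*(1 - 2/(-6)) = -2*(1 - ⅙*(-2)) = -2*(1 + ⅓) = -2*4/3 = -8/3 ≈ -2.6667)
p(l, n) = -1
458 + p(-9, a) = 458 - 1 = 457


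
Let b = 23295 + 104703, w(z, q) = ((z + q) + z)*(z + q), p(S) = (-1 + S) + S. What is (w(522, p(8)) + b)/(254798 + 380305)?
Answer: 77409/70567 ≈ 1.0970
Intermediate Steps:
p(S) = -1 + 2*S
w(z, q) = (q + z)*(q + 2*z) (w(z, q) = ((q + z) + z)*(q + z) = (q + 2*z)*(q + z) = (q + z)*(q + 2*z))
b = 127998
(w(522, p(8)) + b)/(254798 + 380305) = (((-1 + 2*8)**2 + 2*522**2 + 3*(-1 + 2*8)*522) + 127998)/(254798 + 380305) = (((-1 + 16)**2 + 2*272484 + 3*(-1 + 16)*522) + 127998)/635103 = ((15**2 + 544968 + 3*15*522) + 127998)*(1/635103) = ((225 + 544968 + 23490) + 127998)*(1/635103) = (568683 + 127998)*(1/635103) = 696681*(1/635103) = 77409/70567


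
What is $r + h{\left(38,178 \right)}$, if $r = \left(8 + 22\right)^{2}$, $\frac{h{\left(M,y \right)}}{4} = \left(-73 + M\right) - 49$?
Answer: $564$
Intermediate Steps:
$h{\left(M,y \right)} = -488 + 4 M$ ($h{\left(M,y \right)} = 4 \left(\left(-73 + M\right) - 49\right) = 4 \left(-122 + M\right) = -488 + 4 M$)
$r = 900$ ($r = 30^{2} = 900$)
$r + h{\left(38,178 \right)} = 900 + \left(-488 + 4 \cdot 38\right) = 900 + \left(-488 + 152\right) = 900 - 336 = 564$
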